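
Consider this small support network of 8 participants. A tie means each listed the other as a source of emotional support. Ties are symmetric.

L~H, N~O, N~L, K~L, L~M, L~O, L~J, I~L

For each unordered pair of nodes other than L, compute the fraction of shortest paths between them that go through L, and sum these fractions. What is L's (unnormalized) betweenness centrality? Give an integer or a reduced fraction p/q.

20

Pairs whose geodesics pass through L — K–J: 1; K–H: 1; K–M: 1; K–O: 1; K–I: 1; K–N: 1; J–H: 1; J–M: 1; J–O: 1; J–I: 1; J–N: 1; H–M: 1; H–O: 1; H–I: 1 … (+6 more pairs).
All other pairs contribute 0.
Summing the contributions gives betweenness(L) = 20.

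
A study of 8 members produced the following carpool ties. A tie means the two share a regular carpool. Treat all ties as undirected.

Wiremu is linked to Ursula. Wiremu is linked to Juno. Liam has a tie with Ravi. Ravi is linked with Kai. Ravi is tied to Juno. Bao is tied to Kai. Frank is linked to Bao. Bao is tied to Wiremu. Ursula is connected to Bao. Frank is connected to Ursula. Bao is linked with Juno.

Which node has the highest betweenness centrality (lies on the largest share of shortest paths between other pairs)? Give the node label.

Unnormalized betweenness of each node: Bao:53/6, Frank:0, Juno:16/3, Kai:8/3, Liam:0, Ravi:13/2, Ursula:1/2, Wiremu:7/6.
Bao has the largest value, 53/6, making it the main broker — the node through which the most shortest paths run.

Bao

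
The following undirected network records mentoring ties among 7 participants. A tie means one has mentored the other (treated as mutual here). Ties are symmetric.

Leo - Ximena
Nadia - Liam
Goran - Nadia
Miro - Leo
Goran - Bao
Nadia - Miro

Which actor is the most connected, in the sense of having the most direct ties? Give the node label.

Degrees — Bao:1, Goran:2, Leo:2, Liam:1, Miro:2, Nadia:3, Ximena:1.
The maximum is 3, attained only by Nadia.

Nadia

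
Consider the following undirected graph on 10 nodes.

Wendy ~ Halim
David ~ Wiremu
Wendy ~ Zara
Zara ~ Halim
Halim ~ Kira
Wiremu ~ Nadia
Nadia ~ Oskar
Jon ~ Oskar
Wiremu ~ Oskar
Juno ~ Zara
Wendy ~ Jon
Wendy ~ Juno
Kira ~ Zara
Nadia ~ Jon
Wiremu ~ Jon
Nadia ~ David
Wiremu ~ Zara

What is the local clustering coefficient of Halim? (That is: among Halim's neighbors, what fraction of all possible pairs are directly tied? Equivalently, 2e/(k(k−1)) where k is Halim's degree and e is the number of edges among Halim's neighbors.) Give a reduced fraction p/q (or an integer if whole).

2/3

Halim's neighbors: Kira, Wendy, and Zara (k = 3).
Possible neighbor pairs: C(3,2) = 3. Edges among them: Kira–Zara, Wendy–Zara → e = 2.
Clustering(Halim) = 2/3.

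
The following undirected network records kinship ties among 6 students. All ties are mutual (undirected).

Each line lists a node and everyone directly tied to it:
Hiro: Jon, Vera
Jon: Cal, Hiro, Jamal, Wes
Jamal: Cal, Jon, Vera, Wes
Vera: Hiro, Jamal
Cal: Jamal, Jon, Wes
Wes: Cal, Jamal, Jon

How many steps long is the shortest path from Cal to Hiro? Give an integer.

2

One shortest route is Cal – Jon – Hiro, which uses 2 edges, and Cal and Hiro are not directly tied, so nothing shorter exists. So d(Cal,Hiro) = 2.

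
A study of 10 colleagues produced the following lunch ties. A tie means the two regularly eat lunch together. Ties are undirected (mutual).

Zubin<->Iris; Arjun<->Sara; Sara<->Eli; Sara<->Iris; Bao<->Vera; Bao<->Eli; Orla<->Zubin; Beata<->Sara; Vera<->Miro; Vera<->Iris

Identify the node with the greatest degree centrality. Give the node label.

Degrees — Arjun:1, Bao:2, Beata:1, Eli:2, Iris:3, Miro:1, Orla:1, Sara:4, Vera:3, Zubin:2.
The maximum is 4, attained only by Sara.

Sara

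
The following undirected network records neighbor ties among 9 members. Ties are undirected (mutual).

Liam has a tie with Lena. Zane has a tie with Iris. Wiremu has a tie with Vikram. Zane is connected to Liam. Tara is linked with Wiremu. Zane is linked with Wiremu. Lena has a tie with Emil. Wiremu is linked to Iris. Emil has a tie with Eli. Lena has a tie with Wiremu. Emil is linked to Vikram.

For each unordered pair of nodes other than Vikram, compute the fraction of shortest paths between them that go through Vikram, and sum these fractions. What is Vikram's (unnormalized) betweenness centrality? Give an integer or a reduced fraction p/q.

11/3

Pairs whose geodesics pass through Vikram — Wiremu–Eli: 1/2; Wiremu–Emil: 1/2; Iris–Eli: 1/2; Iris–Emil: 1/2; Tara–Eli: 1/2; Tara–Emil: 1/2; Eli–Zane: 1/3; Zane–Emil: 1/3.
All other pairs contribute 0.
Summing the contributions gives betweenness(Vikram) = 11/3.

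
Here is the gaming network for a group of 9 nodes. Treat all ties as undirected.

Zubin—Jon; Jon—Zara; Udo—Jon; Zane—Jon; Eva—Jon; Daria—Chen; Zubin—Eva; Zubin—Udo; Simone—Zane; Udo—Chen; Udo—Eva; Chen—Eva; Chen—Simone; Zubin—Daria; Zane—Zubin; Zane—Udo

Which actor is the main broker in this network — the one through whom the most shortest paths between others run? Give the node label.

Jon

Unnormalized betweenness of each node: Chen:7/2, Daria:1/3, Eva:4/3, Jon:22/3, Simone:1/2, Udo:13/6, Zane:7/2, Zara:0, Zubin:13/3.
Jon has the largest value, 22/3, making it the main broker — the node through which the most shortest paths run.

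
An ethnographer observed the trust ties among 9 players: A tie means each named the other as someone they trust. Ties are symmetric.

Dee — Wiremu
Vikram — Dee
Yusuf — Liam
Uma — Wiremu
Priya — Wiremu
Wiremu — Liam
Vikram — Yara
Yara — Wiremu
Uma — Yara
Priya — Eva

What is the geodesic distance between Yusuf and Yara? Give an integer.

3

One shortest route is Yusuf – Liam – Wiremu – Yara, which uses 3 edges, and at distance 2 from Yusuf we only reach {Wiremu}, which does not include Yara. So d(Yusuf,Yara) = 3.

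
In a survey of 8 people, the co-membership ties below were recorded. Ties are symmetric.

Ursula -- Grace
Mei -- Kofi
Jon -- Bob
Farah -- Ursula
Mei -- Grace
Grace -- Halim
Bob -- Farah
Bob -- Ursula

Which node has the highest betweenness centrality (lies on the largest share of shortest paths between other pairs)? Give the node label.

Grace

Unnormalized betweenness of each node: Bob:6, Farah:0, Grace:14, Halim:0, Jon:0, Kofi:0, Mei:6, Ursula:12.
Grace has the largest value, 14, making it the main broker — the node through which the most shortest paths run.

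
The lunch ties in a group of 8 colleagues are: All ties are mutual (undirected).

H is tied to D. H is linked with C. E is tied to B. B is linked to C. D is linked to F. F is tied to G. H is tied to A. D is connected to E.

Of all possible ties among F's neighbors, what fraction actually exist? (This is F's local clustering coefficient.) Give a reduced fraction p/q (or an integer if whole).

F's neighbors: D and G (k = 2).
Possible neighbor pairs: C(2,2) = 1. Edges among them: none → e = 0.
Clustering(F) = 0/1.

0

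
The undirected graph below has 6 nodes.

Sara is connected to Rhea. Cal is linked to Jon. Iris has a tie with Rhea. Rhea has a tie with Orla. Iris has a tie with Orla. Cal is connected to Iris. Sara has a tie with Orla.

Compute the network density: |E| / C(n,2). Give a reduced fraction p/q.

There are 7 edges and 6 nodes, so the maximum possible is C(6,2) = 15.
Density = 7/15.

7/15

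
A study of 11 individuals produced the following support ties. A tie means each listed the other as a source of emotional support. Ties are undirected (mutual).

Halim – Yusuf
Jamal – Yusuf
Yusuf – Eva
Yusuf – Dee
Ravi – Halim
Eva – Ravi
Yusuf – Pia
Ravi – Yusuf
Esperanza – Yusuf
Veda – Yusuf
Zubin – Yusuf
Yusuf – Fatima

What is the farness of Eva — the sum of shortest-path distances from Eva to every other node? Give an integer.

Distances from Eva: Dee:2, Esperanza:2, Fatima:2, Halim:2, Jamal:2, Pia:2, Ravi:1, Veda:2, Yusuf:1, Zubin:2.
Sum = 2 + 2 + 2 + 2 + 2 + 2 + 1 + 2 + 1 + 2 = 18.

18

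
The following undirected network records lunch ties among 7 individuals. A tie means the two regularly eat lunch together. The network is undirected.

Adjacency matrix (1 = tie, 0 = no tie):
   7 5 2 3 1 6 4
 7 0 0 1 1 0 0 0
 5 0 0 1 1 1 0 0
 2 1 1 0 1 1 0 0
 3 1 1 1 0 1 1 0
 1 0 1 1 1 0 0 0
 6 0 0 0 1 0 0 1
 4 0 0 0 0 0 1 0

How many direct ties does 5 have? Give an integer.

3

5 is directly tied to 1, 2, and 3. That is 3 neighbors, so the degree of 5 is 3.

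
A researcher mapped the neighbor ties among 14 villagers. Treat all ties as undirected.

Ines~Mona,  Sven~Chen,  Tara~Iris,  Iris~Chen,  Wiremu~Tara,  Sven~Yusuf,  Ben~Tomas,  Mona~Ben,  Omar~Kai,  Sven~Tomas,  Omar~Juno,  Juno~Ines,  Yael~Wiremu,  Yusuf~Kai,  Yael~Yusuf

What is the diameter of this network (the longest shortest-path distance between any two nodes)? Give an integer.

7

Eccentricity of each node (its greatest distance to any other): Ben:5, Chen:5, Ines:7, Iris:6, Juno:6, Kai:4, Mona:6, Omar:5, Sven:4, Tara:7, Tomas:4, Wiremu:6, Yael:5, Yusuf:4.
The maximum eccentricity is 7, realized for instance by the pair Ines–Tara via Ines – Juno – Omar – Kai – Yusuf – Yael – Wiremu – Tara. So the diameter is 7.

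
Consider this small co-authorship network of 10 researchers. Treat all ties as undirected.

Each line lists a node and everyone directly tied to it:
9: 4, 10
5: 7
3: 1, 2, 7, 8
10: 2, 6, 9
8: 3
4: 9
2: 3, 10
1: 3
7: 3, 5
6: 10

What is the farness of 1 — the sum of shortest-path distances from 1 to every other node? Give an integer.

Distances from 1: 2:2, 3:1, 4:5, 5:3, 6:4, 7:2, 8:2, 9:4, 10:3.
Sum = 2 + 1 + 5 + 3 + 4 + 2 + 2 + 4 + 3 = 26.

26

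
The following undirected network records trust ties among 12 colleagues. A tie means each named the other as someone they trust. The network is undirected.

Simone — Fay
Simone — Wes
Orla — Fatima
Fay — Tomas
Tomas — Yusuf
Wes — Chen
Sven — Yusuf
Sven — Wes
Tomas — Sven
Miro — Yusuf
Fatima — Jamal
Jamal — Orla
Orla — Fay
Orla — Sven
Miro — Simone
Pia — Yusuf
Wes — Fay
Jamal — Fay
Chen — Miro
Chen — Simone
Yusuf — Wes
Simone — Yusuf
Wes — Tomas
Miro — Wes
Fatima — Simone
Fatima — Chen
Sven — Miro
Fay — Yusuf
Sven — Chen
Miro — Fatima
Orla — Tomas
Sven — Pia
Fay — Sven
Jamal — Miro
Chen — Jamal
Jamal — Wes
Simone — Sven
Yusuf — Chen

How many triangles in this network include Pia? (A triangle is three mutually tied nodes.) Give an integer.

Pia's neighbors: Sven and Yusuf.
Neighbor pairs that are themselves tied: Pia–Sven–Yusuf. Each forms one triangle with Pia, for 1 in total.

1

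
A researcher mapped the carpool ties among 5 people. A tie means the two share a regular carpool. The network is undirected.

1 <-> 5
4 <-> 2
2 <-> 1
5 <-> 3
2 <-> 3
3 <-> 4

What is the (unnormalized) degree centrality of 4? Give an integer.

2

4 is directly tied to 2 and 3. That is 2 neighbors, so the degree of 4 is 2.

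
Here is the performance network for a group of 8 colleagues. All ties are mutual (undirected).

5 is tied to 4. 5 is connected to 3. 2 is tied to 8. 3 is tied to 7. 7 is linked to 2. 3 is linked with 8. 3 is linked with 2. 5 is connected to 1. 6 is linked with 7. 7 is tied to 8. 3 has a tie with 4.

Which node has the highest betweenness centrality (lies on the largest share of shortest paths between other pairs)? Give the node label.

3

Unnormalized betweenness of each node: 1:0, 2:0, 3:12, 4:0, 5:6, 6:0, 7:6, 8:0.
3 has the largest value, 12, making it the main broker — the node through which the most shortest paths run.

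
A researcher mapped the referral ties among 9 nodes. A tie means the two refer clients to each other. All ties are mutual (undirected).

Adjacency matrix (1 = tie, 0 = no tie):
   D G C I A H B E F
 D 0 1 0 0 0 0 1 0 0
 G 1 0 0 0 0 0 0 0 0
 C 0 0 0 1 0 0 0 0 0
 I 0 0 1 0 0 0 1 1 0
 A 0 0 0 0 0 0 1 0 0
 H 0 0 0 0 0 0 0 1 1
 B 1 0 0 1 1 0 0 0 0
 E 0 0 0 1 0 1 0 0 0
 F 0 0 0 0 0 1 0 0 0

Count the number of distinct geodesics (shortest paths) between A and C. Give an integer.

1

The shortest distance is 3, and the only length-3 path is A–B–I–C. So there is exactly 1 shortest path.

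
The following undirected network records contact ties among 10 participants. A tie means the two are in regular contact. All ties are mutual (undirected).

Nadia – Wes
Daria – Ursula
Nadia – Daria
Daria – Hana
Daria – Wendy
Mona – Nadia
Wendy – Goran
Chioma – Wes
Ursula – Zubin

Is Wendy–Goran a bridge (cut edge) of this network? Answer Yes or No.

Yes

Without the Wendy–Goran edge there is no alternate route between Wendy and Goran, so the network disconnects. It is a bridge.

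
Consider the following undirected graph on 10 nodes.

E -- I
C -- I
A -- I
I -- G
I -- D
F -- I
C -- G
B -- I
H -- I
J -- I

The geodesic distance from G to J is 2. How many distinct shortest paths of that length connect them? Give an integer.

The shortest distance is 2, and the only length-2 path is G–I–J. So there is exactly 1 shortest path.

1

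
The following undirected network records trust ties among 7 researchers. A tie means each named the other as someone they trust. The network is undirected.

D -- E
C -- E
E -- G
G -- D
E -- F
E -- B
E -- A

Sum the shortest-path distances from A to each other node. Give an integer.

Distances from A: B:2, C:2, D:2, E:1, F:2, G:2.
Sum = 2 + 2 + 2 + 1 + 2 + 2 = 11.

11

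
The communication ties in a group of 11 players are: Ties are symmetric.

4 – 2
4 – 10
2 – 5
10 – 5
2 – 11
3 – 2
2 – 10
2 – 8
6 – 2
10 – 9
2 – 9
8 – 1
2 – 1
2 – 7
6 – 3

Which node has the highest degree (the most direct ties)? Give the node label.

Degrees — 1:2, 2:10, 3:2, 4:2, 5:2, 6:2, 7:1, 8:2, 9:2, 10:4, 11:1.
The maximum is 10, attained only by 2.

2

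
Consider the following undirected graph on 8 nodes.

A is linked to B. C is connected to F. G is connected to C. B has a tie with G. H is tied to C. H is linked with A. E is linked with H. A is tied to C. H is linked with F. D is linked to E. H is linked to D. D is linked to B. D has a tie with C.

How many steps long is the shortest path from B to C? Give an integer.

One shortest route is B – G – C, which uses 2 edges, and B and C are not directly tied, so nothing shorter exists. So d(B,C) = 2.

2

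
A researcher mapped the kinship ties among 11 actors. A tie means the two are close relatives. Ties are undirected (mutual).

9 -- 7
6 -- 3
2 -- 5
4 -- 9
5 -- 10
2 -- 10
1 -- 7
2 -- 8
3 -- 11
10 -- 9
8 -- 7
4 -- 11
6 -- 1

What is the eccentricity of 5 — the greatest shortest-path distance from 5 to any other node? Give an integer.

Distances from 5: 1:4, 2:1, 3:5, 4:3, 6:5, 7:3, 8:2, 9:2, 10:1, 11:4.
The largest is 5 (to 6 and 3), so the eccentricity of 5 is 5.

5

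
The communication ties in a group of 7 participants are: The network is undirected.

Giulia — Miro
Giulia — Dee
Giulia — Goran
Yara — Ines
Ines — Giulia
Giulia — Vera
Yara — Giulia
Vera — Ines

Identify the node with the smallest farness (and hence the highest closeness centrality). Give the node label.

Farness (sum of distances to all others) for each node — Dee:11, Giulia:6, Goran:11, Ines:9, Miro:11, Vera:10, Yara:10.
The smallest farness is 6, for Giulia, so Giulia has the highest closeness.

Giulia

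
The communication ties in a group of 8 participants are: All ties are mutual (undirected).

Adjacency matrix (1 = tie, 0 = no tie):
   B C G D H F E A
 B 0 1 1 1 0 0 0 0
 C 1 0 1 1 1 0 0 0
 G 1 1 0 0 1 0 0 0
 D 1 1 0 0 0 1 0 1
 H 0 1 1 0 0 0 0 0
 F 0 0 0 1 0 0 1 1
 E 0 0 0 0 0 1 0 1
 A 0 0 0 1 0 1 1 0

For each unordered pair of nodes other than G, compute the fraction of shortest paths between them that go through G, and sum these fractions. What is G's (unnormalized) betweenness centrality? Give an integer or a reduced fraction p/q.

1/2

Pairs whose geodesics pass through G — B–H: 1/2.
All other pairs contribute 0.
Summing the contributions gives betweenness(G) = 1/2.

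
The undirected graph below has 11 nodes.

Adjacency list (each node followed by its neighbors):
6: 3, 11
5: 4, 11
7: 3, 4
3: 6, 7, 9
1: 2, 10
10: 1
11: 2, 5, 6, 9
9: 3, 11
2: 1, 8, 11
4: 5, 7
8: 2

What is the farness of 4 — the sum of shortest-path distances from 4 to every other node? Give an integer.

Distances from 4: 1:4, 2:3, 3:2, 5:1, 6:3, 7:1, 8:4, 9:3, 10:5, 11:2.
Sum = 4 + 3 + 2 + 1 + 3 + 1 + 4 + 3 + 5 + 2 = 28.

28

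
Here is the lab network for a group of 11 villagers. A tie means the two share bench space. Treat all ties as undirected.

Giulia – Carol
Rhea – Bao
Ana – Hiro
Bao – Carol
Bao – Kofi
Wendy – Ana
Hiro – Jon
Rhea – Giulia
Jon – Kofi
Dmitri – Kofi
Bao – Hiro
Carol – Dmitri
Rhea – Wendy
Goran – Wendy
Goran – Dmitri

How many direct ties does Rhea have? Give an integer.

3

Rhea is directly tied to Bao, Giulia, and Wendy. That is 3 neighbors, so the degree of Rhea is 3.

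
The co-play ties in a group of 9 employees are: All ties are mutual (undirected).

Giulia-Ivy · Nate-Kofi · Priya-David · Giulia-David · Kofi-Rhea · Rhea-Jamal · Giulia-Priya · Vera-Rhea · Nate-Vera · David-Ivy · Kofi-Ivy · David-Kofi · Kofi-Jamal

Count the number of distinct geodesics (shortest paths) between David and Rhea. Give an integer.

The shortest distance is 2, and the only length-2 path is David–Kofi–Rhea. So there is exactly 1 shortest path.

1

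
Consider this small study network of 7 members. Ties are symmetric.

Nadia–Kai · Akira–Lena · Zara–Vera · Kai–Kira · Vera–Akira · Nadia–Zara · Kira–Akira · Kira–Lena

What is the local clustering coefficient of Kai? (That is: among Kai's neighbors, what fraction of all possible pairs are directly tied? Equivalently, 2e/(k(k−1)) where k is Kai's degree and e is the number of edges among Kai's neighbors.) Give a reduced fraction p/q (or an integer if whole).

Kai's neighbors: Kira and Nadia (k = 2).
Possible neighbor pairs: C(2,2) = 1. Edges among them: none → e = 0.
Clustering(Kai) = 0/1.

0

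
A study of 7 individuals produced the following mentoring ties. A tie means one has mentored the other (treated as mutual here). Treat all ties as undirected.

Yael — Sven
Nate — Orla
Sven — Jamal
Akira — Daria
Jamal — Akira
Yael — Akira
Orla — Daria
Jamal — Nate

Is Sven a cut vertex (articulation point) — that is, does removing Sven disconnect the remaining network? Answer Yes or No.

Even without Sven, every remaining node can still reach every other (the residual graph is connected), so Sven is not a cut vertex.

No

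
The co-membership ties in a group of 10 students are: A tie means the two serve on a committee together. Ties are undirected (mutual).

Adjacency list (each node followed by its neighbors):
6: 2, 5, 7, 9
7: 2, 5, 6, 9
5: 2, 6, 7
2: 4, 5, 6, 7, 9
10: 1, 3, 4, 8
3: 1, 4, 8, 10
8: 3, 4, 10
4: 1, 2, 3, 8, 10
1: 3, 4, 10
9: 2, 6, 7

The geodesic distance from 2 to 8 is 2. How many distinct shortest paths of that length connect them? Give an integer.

1

The shortest distance is 2, and the only length-2 path is 2–4–8. So there is exactly 1 shortest path.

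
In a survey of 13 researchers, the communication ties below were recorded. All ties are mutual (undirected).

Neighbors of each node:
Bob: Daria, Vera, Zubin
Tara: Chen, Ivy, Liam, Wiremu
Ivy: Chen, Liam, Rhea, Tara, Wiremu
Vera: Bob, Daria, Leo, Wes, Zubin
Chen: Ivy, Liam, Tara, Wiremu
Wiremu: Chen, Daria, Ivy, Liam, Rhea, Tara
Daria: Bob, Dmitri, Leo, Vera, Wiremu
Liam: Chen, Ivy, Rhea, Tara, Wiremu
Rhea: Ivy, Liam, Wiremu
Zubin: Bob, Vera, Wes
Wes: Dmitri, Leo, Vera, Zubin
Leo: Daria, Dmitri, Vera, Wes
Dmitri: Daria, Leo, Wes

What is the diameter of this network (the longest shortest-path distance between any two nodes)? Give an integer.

Eccentricity of each node (its greatest distance to any other): Bob:3, Chen:4, Daria:2, Dmitri:3, Ivy:4, Leo:3, Liam:4, Rhea:4, Tara:4, Vera:3, Wes:4, Wiremu:3, Zubin:4.
The maximum eccentricity is 4, realized for instance by the pair Wes–Rhea via Wes – Leo – Daria – Wiremu – Rhea. So the diameter is 4.

4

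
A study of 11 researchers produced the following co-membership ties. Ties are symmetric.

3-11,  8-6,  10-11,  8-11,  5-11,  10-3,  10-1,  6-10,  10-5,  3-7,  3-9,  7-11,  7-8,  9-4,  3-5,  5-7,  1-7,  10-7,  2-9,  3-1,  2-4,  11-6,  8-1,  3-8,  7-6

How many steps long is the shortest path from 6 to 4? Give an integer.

4

One shortest route is 6 – 10 – 3 – 9 – 4, which uses 4 edges, and at distance 3 from 6 we only reach {9}, which does not include 4. So d(6,4) = 4.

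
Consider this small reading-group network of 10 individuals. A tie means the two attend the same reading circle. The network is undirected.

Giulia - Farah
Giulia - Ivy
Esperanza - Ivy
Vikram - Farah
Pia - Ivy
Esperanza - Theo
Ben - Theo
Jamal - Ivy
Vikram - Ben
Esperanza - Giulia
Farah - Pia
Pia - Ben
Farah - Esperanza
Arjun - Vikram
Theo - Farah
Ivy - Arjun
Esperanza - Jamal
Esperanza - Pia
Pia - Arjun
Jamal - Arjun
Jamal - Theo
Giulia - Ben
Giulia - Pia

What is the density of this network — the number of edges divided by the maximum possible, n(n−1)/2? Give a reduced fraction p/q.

There are 23 edges and 10 nodes, so the maximum possible is C(10,2) = 45.
Density = 23/45.

23/45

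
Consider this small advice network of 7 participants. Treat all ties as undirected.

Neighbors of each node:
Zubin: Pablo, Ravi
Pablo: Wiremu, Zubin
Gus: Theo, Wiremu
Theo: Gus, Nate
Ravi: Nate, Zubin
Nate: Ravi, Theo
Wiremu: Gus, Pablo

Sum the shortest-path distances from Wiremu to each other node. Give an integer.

12

Distances from Wiremu: Gus:1, Nate:3, Pablo:1, Ravi:3, Theo:2, Zubin:2.
Sum = 1 + 3 + 1 + 3 + 2 + 2 = 12.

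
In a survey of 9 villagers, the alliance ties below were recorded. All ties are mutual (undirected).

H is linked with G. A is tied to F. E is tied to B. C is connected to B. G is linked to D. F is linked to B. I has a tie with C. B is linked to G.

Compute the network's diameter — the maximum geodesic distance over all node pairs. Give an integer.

Eccentricity of each node (its greatest distance to any other): A:4, B:2, C:3, D:4, E:3, F:3, G:3, H:4, I:4.
The maximum eccentricity is 4, realized for instance by the pair D–I via D – G – B – C – I. So the diameter is 4.

4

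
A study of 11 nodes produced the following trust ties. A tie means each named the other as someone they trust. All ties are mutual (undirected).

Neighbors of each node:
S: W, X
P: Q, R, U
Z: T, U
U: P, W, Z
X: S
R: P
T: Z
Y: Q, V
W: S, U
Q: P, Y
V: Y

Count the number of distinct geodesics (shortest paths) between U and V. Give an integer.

The shortest distance is 4, and the only length-4 path is U–P–Q–Y–V. So there is exactly 1 shortest path.

1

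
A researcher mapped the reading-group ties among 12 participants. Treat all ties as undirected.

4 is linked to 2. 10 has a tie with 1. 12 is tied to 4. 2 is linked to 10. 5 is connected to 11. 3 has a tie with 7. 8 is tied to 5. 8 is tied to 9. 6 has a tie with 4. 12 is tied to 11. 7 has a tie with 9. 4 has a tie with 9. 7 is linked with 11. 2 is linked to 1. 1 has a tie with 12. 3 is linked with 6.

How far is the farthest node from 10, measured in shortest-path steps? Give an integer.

4

Distances from 10: 1:1, 2:1, 3:4, 4:2, 5:4, 6:3, 7:4, 8:4, 9:3, 11:3, 12:2.
The largest is 4 (to 7, 8, 3, and 5), so the eccentricity of 10 is 4.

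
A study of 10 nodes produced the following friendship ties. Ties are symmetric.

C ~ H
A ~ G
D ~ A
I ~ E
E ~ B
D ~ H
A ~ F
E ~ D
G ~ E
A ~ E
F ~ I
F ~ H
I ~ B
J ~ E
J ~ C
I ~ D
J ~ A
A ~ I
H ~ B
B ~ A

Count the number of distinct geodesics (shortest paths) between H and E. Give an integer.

2

The shortest distance is 2. The length-2 paths are: H–D–E; H–B–E.
That gives 2 distinct shortest paths.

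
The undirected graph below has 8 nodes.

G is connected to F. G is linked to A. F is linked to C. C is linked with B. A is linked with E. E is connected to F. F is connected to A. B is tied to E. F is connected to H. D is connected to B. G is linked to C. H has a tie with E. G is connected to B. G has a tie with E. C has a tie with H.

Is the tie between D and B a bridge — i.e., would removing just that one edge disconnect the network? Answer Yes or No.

Without the D–B edge there is no alternate route between D and B, so the network disconnects. It is a bridge.

Yes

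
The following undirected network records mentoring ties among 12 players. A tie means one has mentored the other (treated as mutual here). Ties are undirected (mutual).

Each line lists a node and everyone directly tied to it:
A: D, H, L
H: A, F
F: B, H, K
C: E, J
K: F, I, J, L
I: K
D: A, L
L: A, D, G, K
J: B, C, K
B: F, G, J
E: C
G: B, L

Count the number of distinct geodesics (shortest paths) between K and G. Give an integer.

The shortest distance is 2, and the only length-2 path is K–L–G. So there is exactly 1 shortest path.

1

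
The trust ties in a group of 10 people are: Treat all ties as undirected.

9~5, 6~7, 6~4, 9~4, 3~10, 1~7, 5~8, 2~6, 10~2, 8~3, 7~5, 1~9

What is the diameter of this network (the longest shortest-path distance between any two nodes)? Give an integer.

Eccentricity of each node (its greatest distance to any other): 1:4, 2:3, 3:4, 4:4, 5:3, 6:3, 7:3, 8:3, 9:4, 10:4.
The maximum eccentricity is 4, realized for instance by the pair 10–9 via 10 – 2 – 6 – 4 – 9. So the diameter is 4.

4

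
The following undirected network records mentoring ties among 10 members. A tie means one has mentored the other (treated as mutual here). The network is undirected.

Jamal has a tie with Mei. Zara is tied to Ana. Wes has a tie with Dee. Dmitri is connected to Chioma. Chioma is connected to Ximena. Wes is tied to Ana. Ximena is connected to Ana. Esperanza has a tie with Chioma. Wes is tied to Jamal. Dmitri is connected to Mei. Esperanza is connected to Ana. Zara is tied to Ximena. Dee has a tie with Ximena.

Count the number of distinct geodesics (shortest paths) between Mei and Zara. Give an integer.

The shortest distance is 4. The length-4 paths are: Mei–Dmitri–Chioma–Ximena–Zara; Mei–Jamal–Wes–Ana–Zara.
That gives 2 distinct shortest paths.

2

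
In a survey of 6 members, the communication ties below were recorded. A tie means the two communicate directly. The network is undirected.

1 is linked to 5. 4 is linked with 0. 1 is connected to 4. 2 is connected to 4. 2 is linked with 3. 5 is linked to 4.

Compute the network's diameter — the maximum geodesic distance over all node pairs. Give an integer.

Eccentricity of each node (its greatest distance to any other): 0:3, 1:3, 2:2, 3:3, 4:2, 5:3.
The maximum eccentricity is 3, realized for instance by the pair 5–3 via 5 – 4 – 2 – 3. So the diameter is 3.

3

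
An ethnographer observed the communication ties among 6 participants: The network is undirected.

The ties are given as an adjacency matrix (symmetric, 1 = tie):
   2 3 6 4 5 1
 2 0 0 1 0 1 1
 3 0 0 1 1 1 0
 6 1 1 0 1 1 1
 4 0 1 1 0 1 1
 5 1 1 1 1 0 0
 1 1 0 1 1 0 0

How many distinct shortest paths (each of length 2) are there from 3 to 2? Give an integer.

The shortest distance is 2. The length-2 paths are: 3–6–2; 3–5–2.
That gives 2 distinct shortest paths.

2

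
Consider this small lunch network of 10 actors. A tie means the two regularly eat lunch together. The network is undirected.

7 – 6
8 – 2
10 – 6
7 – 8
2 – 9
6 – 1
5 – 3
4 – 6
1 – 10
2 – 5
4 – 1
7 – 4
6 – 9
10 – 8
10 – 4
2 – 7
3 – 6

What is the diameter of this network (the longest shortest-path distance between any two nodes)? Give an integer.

3

Eccentricity of each node (its greatest distance to any other): 1:3, 2:3, 3:3, 4:3, 5:3, 6:2, 7:2, 8:3, 9:2, 10:3.
The maximum eccentricity is 3, realized for instance by the pair 1–5 via 1 – 6 – 3 – 5. So the diameter is 3.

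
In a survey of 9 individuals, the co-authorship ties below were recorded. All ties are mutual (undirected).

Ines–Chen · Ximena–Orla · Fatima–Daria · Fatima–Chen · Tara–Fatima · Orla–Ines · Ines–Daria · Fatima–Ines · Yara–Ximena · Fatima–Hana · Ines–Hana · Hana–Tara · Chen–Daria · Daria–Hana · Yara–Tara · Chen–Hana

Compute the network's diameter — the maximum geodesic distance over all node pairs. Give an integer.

3

Eccentricity of each node (its greatest distance to any other): Chen:3, Daria:3, Fatima:3, Hana:3, Ines:3, Orla:3, Tara:3, Ximena:3, Yara:3.
The maximum eccentricity is 3, realized for instance by the pair Chen–Yara via Chen – Hana – Tara – Yara. So the diameter is 3.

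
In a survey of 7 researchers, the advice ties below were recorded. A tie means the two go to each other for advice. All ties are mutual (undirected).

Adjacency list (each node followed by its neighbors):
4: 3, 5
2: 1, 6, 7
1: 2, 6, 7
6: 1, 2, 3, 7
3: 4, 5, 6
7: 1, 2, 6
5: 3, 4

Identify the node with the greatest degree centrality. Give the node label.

Degrees — 1:3, 2:3, 3:3, 4:2, 5:2, 6:4, 7:3.
The maximum is 4, attained only by 6.

6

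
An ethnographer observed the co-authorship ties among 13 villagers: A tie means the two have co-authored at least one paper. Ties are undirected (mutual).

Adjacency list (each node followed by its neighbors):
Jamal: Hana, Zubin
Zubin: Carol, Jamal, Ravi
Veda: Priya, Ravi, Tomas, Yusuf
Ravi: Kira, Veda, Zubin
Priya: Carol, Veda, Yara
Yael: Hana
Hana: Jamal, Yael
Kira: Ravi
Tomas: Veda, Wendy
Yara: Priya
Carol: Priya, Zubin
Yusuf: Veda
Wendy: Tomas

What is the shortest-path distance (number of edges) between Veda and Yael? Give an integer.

One shortest route is Veda – Ravi – Zubin – Jamal – Hana – Yael, which uses 5 edges, and at distance 4 from Veda we only reach {Hana}, which does not include Yael. So d(Veda,Yael) = 5.

5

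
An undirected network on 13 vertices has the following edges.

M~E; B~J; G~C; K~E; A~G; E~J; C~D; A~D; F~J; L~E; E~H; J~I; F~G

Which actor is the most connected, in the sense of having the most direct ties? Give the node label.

Degrees — A:2, B:1, C:2, D:2, E:5, F:2, G:3, H:1, I:1, J:4, K:1, L:1, M:1.
The maximum is 5, attained only by E.

E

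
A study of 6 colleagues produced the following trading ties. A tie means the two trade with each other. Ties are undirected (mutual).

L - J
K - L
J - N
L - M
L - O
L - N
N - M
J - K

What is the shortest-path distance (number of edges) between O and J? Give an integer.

2

One shortest route is O – L – J, which uses 2 edges, and O and J are not directly tied, so nothing shorter exists. So d(O,J) = 2.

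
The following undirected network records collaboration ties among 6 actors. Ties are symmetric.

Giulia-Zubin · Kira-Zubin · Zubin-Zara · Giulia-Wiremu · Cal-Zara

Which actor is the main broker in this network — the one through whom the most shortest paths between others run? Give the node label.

Zubin

Unnormalized betweenness of each node: Cal:0, Giulia:4, Kira:0, Wiremu:0, Zara:4, Zubin:8.
Zubin has the largest value, 8, making it the main broker — the node through which the most shortest paths run.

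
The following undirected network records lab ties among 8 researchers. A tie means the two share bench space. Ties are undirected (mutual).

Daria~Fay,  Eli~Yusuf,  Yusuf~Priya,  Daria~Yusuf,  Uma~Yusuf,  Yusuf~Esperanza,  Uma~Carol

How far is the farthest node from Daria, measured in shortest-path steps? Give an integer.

3

Distances from Daria: Carol:3, Eli:2, Esperanza:2, Fay:1, Priya:2, Uma:2, Yusuf:1.
The largest is 3 (to Carol), so the eccentricity of Daria is 3.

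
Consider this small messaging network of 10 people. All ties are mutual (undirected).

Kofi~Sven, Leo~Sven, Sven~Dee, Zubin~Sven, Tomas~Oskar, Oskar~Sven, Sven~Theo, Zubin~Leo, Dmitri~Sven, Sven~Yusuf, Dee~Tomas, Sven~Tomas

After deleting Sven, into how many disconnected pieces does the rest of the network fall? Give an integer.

6

Without Sven, the remaining ties split the others into: {Kofi}; {Dee, Oskar, Tomas}; {Leo, Zubin}; {Yusuf}; {Theo}; {Dmitri}.
That's 6 separate components.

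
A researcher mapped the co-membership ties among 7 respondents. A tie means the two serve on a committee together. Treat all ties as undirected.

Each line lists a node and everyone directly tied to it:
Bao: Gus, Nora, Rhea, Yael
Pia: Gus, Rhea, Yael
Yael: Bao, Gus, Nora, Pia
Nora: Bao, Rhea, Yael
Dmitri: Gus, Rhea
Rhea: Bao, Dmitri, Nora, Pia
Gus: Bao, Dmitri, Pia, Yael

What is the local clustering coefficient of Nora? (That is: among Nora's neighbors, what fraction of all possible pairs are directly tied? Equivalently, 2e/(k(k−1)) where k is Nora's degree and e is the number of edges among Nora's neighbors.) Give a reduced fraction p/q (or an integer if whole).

Nora's neighbors: Bao, Rhea, and Yael (k = 3).
Possible neighbor pairs: C(3,2) = 3. Edges among them: Bao–Rhea, Bao–Yael → e = 2.
Clustering(Nora) = 2/3.

2/3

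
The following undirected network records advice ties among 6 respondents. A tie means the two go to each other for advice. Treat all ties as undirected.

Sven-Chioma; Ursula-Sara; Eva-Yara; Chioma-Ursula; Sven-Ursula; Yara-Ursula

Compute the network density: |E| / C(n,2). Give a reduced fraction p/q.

2/5

There are 6 edges and 6 nodes, so the maximum possible is C(6,2) = 15.
Density = 6/15 = 2/5.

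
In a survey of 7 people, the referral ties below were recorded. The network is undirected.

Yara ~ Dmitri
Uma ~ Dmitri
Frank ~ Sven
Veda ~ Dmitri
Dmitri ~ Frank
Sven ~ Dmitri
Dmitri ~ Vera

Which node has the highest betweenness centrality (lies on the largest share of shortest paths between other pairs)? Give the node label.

Dmitri

Unnormalized betweenness of each node: Dmitri:14, Frank:0, Sven:0, Uma:0, Veda:0, Vera:0, Yara:0.
Dmitri has the largest value, 14, making it the main broker — the node through which the most shortest paths run.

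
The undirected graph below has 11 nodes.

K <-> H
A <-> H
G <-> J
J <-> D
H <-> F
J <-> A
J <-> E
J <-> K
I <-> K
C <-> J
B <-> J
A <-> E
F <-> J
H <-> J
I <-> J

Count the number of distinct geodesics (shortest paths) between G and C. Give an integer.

1

The shortest distance is 2, and the only length-2 path is G–J–C. So there is exactly 1 shortest path.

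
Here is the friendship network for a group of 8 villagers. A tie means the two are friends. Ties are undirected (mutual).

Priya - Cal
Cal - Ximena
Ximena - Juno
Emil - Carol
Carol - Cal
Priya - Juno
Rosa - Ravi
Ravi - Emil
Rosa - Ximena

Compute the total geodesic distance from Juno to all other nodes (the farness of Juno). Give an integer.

16

Distances from Juno: Cal:2, Carol:3, Emil:4, Priya:1, Ravi:3, Rosa:2, Ximena:1.
Sum = 2 + 3 + 4 + 1 + 3 + 2 + 1 = 16.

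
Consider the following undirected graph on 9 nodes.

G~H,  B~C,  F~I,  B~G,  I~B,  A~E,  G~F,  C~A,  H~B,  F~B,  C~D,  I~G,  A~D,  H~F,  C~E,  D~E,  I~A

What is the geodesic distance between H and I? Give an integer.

2

One shortest route is H – B – I, which uses 2 edges, and H and I are not directly tied, so nothing shorter exists. So d(H,I) = 2.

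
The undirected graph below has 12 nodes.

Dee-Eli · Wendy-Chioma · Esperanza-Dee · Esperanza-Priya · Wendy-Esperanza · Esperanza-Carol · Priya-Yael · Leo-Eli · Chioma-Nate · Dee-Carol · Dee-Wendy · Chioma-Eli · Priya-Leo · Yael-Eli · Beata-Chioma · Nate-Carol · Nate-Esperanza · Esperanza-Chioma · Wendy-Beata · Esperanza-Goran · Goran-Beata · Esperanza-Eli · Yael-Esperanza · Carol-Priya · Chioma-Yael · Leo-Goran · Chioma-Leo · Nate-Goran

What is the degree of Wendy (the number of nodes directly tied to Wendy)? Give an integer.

Wendy is directly tied to Beata, Chioma, Dee, and Esperanza. That is 4 neighbors, so the degree of Wendy is 4.

4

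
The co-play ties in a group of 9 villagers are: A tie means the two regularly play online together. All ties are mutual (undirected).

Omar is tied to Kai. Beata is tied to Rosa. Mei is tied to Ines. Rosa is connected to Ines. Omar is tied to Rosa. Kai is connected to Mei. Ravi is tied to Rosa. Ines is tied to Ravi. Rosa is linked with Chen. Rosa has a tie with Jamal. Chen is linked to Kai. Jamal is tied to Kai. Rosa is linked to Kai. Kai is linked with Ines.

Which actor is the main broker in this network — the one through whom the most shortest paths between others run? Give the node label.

Rosa

Unnormalized betweenness of each node: Beata:0, Chen:0, Ines:5/2, Jamal:0, Kai:7, Mei:0, Omar:0, Ravi:0, Rosa:27/2.
Rosa has the largest value, 27/2, making it the main broker — the node through which the most shortest paths run.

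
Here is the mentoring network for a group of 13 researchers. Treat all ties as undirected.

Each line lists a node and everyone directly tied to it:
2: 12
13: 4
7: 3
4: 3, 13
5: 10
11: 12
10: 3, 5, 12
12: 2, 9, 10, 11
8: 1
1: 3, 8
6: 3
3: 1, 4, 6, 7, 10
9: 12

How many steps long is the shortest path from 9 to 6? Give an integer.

One shortest route is 9 – 12 – 10 – 3 – 6, which uses 4 edges, and at distance 3 from 9 we only reach {3, 5}, which does not include 6. So d(9,6) = 4.

4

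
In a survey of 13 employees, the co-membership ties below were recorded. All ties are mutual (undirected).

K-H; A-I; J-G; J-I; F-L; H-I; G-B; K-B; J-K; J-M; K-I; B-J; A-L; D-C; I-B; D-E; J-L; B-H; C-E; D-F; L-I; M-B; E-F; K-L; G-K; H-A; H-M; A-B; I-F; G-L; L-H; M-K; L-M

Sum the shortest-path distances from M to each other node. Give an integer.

23

Distances from M: A:2, B:1, C:4, D:3, E:3, F:2, G:2, H:1, I:2, J:1, K:1, L:1.
Sum = 2 + 1 + 4 + 3 + 3 + 2 + 2 + 1 + 2 + 1 + 1 + 1 = 23.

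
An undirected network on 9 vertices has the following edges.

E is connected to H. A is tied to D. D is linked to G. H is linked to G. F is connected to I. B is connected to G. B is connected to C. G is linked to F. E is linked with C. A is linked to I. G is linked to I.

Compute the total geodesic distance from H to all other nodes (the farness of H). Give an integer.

Distances from H: A:3, B:2, C:2, D:2, E:1, F:2, G:1, I:2.
Sum = 3 + 2 + 2 + 2 + 1 + 2 + 1 + 2 = 15.

15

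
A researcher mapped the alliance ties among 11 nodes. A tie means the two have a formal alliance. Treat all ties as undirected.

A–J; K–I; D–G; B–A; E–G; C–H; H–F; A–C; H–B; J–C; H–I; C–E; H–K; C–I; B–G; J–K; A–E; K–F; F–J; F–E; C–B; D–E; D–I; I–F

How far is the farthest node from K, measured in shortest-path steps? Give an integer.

Distances from K: A:2, B:2, C:2, D:2, E:2, F:1, G:3, H:1, I:1, J:1.
The largest is 3 (to G), so the eccentricity of K is 3.

3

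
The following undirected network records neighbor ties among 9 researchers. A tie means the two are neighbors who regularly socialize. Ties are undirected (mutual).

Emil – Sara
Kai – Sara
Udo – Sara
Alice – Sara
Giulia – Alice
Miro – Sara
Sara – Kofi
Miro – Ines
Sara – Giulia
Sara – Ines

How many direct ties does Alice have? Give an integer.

2

Alice is directly tied to Giulia and Sara. That is 2 neighbors, so the degree of Alice is 2.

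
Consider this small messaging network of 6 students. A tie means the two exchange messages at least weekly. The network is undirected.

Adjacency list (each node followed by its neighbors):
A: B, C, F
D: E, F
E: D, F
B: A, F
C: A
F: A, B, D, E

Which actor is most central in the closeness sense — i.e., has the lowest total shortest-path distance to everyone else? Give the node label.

F

Farness (sum of distances to all others) for each node — A:7, B:8, C:11, D:9, E:9, F:6.
The smallest farness is 6, for F, so F has the highest closeness.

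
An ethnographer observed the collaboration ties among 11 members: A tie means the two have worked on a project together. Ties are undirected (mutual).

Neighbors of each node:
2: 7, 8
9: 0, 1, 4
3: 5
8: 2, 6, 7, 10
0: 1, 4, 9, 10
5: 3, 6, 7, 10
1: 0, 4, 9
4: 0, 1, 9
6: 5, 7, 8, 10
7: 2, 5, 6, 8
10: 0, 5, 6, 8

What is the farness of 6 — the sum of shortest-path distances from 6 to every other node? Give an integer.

19

Distances from 6: 0:2, 1:3, 2:2, 3:2, 4:3, 5:1, 7:1, 8:1, 9:3, 10:1.
Sum = 2 + 3 + 2 + 2 + 3 + 1 + 1 + 1 + 3 + 1 = 19.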